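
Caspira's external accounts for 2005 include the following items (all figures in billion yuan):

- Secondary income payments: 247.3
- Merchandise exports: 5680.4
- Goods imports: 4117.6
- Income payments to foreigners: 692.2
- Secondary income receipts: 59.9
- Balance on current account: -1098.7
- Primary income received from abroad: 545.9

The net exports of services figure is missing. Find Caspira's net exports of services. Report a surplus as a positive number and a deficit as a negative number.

-2327.8

Current account = goods balance + services balance + net primary income + net secondary income
Sum of the known components = 1229.1
Net exports of services = CA - (known components) = -1098.7 - 1229.1 = -2327.8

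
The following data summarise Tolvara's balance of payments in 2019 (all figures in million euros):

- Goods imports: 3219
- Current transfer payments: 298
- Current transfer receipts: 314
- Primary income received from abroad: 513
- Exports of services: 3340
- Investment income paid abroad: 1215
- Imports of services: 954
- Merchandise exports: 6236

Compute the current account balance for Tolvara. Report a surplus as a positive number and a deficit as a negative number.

Goods balance = 6236 - 3219 = 3017
Services balance = 3340 - 954 = 2386
Trade balance (goods + services) = 3017 + 2386 = 5403
Net primary income = 513 - 1215 = -702
Net secondary income = 314 - 298 = 16
Current account = 5403 + (-702) + 16 = 4717

4717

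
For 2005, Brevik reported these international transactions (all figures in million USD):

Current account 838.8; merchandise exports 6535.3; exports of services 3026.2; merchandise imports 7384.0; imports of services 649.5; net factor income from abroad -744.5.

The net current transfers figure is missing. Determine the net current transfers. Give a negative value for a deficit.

Current account = goods balance + services balance + net primary income + net secondary income
Sum of the known components = 783.5
Net current transfers = CA - (known components) = 838.8 - 783.5 = 55.3

55.3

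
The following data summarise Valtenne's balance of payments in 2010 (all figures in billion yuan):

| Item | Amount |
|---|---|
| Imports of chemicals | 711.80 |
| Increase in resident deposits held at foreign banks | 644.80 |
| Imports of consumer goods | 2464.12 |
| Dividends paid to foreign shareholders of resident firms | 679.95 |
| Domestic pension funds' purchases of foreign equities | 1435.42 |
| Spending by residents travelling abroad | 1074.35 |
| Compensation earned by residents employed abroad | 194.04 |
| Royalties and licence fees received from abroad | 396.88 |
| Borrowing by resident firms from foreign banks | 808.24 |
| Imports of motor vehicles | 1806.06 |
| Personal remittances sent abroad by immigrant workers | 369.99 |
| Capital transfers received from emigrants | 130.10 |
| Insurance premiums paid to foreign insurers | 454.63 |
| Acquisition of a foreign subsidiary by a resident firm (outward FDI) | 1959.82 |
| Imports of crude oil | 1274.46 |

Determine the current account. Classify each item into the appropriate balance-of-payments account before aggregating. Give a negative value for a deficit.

-8244.44

Goods: -1806.06 - 1274.46 - 711.80 - 2464.12 = -6256.44
Services: -1074.35 - 454.63 + 396.88 = -1132.10
Primary income: 194.04 - 679.95 = -485.91
Secondary income: -369.99
Current account = (-6256.44) + (-1132.10) + (-485.91) + (-369.99) = -8244.44
(Excluded from the current account — financial account: increase in resident deposits held at foreign banks 644.80, domestic pension funds' purchases of foreign equities 1435.42, borrowing by resident firms from foreign banks 808.24, acquisition of a foreign subsidiary by a resident firm (outward FDI) 1959.82; capital account: capital transfers received from emigrants 130.10.)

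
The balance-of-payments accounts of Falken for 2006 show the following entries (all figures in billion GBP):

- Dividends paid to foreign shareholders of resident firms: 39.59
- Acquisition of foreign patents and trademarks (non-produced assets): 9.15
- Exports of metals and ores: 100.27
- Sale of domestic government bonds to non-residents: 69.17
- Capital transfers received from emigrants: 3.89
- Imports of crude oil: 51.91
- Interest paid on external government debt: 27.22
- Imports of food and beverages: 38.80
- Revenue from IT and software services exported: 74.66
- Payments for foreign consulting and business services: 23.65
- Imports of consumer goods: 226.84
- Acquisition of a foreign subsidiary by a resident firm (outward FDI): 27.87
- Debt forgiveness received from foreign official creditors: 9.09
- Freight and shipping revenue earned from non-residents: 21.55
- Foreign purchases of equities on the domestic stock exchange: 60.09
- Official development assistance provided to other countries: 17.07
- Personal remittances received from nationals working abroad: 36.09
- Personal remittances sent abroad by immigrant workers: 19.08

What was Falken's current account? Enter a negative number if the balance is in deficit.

Goods: -38.80 - 226.84 - 51.91 + 100.27 = -217.28
Services: 21.55 + 74.66 - 23.65 = 72.56
Primary income: -39.59 - 27.22 = -66.81
Secondary income: -17.07 + 36.09 - 19.08 = -0.06
Current account = (-217.28) + 72.56 + (-66.81) + (-0.06) = -211.59
(Excluded from the current account — capital account: acquisition of foreign patents and trademarks (non-produced assets) 9.15, capital transfers received from emigrants 3.89, debt forgiveness received from foreign official creditors 9.09; financial account: sale of domestic government bonds to non-residents 69.17, acquisition of a foreign subsidiary by a resident firm (outward FDI) 27.87, foreign purchases of equities on the domestic stock exchange 60.09.)

-211.59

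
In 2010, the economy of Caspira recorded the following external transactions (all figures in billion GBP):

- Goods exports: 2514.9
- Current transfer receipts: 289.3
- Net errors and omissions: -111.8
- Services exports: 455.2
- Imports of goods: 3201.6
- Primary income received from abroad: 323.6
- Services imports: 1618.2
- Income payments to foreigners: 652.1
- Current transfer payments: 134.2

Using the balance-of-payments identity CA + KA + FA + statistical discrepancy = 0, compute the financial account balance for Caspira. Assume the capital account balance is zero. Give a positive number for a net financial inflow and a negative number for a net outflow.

Goods balance = 2514.9 - 3201.6 = -686.7
Services balance = 455.2 - 1618.2 = -1163.0
Trade balance (goods + services) = -686.7 + (-1163.0) = -1849.7
Net primary income = 323.6 - 652.1 = -328.5
Net secondary income = 289.3 - 134.2 = 155.1
Current account = -1849.7 + (-328.5) + 155.1 = -2023.1
Financial account = -(-2023.1 + (-111.8)) = 2134.9

2134.9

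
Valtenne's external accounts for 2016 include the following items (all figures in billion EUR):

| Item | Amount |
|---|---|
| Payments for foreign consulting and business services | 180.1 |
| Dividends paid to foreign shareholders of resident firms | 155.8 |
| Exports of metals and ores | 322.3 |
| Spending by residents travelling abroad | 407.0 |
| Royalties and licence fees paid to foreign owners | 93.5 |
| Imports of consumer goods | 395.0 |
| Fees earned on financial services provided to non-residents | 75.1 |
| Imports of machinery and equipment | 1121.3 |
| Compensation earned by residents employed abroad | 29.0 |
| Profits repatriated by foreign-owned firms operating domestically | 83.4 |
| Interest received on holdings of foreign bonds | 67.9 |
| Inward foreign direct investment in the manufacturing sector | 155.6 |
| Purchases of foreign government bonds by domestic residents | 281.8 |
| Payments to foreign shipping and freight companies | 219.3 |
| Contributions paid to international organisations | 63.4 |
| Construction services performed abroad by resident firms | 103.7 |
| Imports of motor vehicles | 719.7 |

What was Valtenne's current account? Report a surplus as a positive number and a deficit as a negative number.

Goods: -1121.3 + 322.3 - 395.0 - 719.7 = -1913.7
Services: -219.3 - 407.0 - 93.5 + 75.1 - 180.1 + 103.7 = -721.1
Primary income: 67.9 + 29.0 - 83.4 - 155.8 = -142.3
Secondary income: -63.4
Current account = (-1913.7) + (-721.1) + (-142.3) + (-63.4) = -2840.5
(Excluded from the current account — financial account: inward foreign direct investment in the manufacturing sector 155.6, purchases of foreign government bonds by domestic residents 281.8.)

-2840.5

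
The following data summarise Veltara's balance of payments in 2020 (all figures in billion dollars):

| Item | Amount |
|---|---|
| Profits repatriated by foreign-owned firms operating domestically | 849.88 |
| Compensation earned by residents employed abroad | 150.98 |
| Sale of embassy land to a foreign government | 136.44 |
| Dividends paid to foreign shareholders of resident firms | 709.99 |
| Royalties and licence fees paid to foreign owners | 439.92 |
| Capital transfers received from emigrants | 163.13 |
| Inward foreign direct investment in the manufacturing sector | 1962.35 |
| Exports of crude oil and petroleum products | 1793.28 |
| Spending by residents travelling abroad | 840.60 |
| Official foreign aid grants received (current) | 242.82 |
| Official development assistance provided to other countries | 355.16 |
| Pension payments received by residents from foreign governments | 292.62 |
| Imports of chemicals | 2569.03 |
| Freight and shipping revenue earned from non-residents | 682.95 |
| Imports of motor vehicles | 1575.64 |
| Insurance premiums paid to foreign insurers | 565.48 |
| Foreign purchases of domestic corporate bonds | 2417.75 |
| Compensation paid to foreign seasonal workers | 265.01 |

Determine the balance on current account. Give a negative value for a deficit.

-5008.06

Goods: -1575.64 + 1793.28 - 2569.03 = -2351.39
Services: -840.60 + 682.95 - 565.48 - 439.92 = -1163.05
Primary income: 150.98 - 709.99 - 265.01 - 849.88 = -1673.90
Secondary income: 292.62 + 242.82 - 355.16 = 180.28
Current account = (-2351.39) + (-1163.05) + (-1673.90) + 180.28 = -5008.06
(Excluded from the current account — capital account: sale of embassy land to a foreign government 136.44, capital transfers received from emigrants 163.13; financial account: inward foreign direct investment in the manufacturing sector 1962.35, foreign purchases of domestic corporate bonds 2417.75.)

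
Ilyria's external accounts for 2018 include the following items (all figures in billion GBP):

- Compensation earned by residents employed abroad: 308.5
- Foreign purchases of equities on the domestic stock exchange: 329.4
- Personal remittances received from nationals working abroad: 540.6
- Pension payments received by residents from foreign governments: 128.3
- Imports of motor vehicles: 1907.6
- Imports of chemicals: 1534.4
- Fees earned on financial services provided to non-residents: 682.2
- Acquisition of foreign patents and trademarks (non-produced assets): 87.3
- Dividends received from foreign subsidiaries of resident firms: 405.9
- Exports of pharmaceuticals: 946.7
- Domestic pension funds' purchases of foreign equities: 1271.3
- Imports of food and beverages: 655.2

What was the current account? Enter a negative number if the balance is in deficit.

Goods: -1534.4 - 1907.6 - 655.2 + 946.7 = -3150.5
Services: 682.2
Primary income: 405.9 + 308.5 = 714.4
Secondary income: 128.3 + 540.6 = 668.9
Current account = (-3150.5) + 682.2 + 714.4 + 668.9 = -1085.0
(Excluded from the current account — financial account: foreign purchases of equities on the domestic stock exchange 329.4, domestic pension funds' purchases of foreign equities 1271.3; capital account: acquisition of foreign patents and trademarks (non-produced assets) 87.3.)

-1085.0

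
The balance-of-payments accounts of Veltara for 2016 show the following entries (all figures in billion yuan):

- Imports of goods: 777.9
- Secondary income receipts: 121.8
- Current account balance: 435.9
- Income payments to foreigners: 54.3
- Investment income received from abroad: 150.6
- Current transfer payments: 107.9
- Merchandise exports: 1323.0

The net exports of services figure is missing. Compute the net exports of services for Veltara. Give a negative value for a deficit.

-219.4

Current account = goods balance + services balance + net primary income + net secondary income
Sum of the known components = 655.3
Net exports of services = CA - (known components) = 435.9 - 655.3 = -219.4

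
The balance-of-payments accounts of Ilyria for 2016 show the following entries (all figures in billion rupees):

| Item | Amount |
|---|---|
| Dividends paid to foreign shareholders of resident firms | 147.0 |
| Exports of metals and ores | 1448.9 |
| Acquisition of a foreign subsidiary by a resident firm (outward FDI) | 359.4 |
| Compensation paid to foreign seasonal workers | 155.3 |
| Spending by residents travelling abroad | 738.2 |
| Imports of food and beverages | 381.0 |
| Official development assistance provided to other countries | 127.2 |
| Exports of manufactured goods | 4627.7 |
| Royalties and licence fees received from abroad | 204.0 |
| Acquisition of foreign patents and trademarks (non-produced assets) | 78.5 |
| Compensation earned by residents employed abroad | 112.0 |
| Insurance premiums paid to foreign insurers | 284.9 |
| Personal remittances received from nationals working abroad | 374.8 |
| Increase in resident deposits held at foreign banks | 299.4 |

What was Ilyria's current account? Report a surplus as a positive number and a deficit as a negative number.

4933.8

Goods: 4627.7 - 381.0 + 1448.9 = 5695.6
Services: 204.0 - 738.2 - 284.9 = -819.1
Primary income: -147.0 + 112.0 - 155.3 = -190.3
Secondary income: 374.8 - 127.2 = 247.6
Current account = 5695.6 + (-819.1) + (-190.3) + 247.6 = 4933.8
(Excluded from the current account — financial account: acquisition of a foreign subsidiary by a resident firm (outward FDI) 359.4, increase in resident deposits held at foreign banks 299.4; capital account: acquisition of foreign patents and trademarks (non-produced assets) 78.5.)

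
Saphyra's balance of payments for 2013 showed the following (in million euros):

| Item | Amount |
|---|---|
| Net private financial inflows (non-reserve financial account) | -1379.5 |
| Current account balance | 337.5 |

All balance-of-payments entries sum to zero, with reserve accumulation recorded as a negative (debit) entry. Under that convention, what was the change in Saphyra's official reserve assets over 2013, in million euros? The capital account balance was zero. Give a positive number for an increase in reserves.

-1042.0

Official reserve transactions balance = -(337.5 + (-1379.5)) = 1042.0
An accumulation of reserves is recorded as a debit (negative entry), so the change in the stock of reserves is the negative of that balance.
Change in official reserves = -(1042.0) = -1042.0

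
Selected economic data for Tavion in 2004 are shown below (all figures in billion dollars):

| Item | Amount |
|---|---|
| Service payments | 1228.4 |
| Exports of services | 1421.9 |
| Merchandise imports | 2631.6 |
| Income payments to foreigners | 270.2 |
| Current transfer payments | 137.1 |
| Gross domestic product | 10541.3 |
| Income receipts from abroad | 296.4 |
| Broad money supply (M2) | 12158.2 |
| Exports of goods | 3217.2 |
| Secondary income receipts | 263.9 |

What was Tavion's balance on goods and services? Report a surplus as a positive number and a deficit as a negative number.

779.1

Goods balance = 3217.2 - 2631.6 = 585.6
Services balance = 1421.9 - 1228.4 = 193.5
Trade balance (goods + services) = 585.6 + 193.5 = 779.1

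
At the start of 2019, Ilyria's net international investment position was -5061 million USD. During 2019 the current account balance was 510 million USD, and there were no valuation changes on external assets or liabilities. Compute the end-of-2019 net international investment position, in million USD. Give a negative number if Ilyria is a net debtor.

-4551

With no valuation effects, change in NIIP = current account = 510
End-of-year NIIP = -5061 + 510 = -4551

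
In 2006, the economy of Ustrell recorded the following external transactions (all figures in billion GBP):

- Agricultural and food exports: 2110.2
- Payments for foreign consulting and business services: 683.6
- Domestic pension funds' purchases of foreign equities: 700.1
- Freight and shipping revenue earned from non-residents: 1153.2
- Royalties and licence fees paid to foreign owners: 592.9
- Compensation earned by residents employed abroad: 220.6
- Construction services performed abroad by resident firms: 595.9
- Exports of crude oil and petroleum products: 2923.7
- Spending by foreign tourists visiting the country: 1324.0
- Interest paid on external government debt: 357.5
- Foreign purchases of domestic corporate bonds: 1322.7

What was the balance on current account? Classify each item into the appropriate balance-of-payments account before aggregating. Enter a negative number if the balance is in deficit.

6693.6

Goods: 2110.2 + 2923.7 = 5033.9
Services: -683.6 + 1153.2 - 592.9 + 595.9 + 1324.0 = 1796.6
Primary income: 220.6 - 357.5 = -136.9
Current account = 5033.9 + 1796.6 + (-136.9) = 6693.6
(Excluded from the current account — financial account: domestic pension funds' purchases of foreign equities 700.1, foreign purchases of domestic corporate bonds 1322.7.)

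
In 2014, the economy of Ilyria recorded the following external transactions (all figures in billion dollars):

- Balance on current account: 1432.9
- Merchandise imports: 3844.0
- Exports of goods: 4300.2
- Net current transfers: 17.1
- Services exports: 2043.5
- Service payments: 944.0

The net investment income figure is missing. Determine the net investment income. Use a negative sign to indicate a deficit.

Current account = goods balance + services balance + net primary income + net secondary income
Sum of the known components = 1572.8
Net investment income = CA - (known components) = 1432.9 - 1572.8 = -139.9

-139.9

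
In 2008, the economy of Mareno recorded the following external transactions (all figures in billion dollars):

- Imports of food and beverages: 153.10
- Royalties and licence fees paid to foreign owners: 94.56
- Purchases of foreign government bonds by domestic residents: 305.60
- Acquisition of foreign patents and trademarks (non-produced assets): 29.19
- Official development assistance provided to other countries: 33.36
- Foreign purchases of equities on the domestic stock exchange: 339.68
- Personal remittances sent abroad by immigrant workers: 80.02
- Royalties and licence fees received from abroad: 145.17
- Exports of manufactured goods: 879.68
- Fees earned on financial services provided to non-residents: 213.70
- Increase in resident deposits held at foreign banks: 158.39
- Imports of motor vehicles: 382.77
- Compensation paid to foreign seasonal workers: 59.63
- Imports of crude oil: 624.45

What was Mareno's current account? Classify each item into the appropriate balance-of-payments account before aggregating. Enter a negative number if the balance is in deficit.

Goods: 879.68 - 382.77 - 624.45 - 153.10 = -280.64
Services: 145.17 + 213.70 - 94.56 = 264.31
Primary income: -59.63
Secondary income: -80.02 - 33.36 = -113.38
Current account = (-280.64) + 264.31 + (-59.63) + (-113.38) = -189.34
(Excluded from the current account — financial account: purchases of foreign government bonds by domestic residents 305.60, foreign purchases of equities on the domestic stock exchange 339.68, increase in resident deposits held at foreign banks 158.39; capital account: acquisition of foreign patents and trademarks (non-produced assets) 29.19.)

-189.34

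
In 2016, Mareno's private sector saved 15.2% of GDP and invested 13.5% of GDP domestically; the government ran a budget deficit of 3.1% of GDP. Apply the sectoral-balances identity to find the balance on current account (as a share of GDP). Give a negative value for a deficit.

-1.4

By the sectoral-balances identity, CA = (S_private - I) + (T - G).
Private balance = 15.2 - 13.5 = 1.7
Government balance (T - G) = -3.1
CA = 1.7 + (-3.1) = -1.4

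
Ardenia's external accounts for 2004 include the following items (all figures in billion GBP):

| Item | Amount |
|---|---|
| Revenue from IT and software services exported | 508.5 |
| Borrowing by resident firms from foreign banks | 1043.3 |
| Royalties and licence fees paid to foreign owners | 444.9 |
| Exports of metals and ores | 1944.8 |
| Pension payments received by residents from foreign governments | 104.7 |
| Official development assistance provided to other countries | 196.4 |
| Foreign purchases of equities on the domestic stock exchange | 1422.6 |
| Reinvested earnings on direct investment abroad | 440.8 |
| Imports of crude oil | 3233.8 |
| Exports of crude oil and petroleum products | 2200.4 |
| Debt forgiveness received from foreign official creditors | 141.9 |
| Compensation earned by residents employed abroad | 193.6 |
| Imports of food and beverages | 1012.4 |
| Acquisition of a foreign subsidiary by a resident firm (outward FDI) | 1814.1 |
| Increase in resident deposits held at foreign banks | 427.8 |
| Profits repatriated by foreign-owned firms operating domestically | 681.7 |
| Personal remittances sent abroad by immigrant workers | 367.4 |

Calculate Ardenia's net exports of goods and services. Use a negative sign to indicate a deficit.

Goods: 1944.8 - 1012.4 + 2200.4 - 3233.8 = -101.0
Services: 508.5 - 444.9 = 63.6
Trade balance = -101.0 + 63.6 = -37.4
(Excluded from the trade balance — financial account: borrowing by resident firms from foreign banks 1043.3, foreign purchases of equities on the domestic stock exchange 1422.6, acquisition of a foreign subsidiary by a resident firm (outward FDI) 1814.1, increase in resident deposits held at foreign banks 427.8; secondary income: pension payments received by residents from foreign governments 104.7, official development assistance provided to other countries 196.4, personal remittances sent abroad by immigrant workers 367.4; primary income: reinvested earnings on direct investment abroad 440.8, compensation earned by residents employed abroad 193.6, profits repatriated by foreign-owned firms operating domestically 681.7; capital account: debt forgiveness received from foreign official creditors 141.9.)

-37.4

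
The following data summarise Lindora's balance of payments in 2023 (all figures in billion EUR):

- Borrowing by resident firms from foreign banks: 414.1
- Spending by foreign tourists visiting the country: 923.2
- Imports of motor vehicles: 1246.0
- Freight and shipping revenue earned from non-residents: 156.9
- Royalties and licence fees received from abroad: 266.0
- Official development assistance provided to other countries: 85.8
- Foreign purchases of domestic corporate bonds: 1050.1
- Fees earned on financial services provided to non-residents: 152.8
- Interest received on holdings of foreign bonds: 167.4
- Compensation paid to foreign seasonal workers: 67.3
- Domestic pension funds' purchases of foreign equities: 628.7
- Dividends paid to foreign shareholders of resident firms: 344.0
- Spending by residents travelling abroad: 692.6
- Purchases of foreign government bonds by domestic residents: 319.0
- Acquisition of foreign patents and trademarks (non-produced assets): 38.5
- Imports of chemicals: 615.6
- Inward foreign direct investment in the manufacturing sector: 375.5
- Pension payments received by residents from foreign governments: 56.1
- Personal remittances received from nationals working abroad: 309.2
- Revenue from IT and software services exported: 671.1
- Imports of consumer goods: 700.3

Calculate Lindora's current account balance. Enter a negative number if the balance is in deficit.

-1048.9

Goods: -700.3 - 1246.0 - 615.6 = -2561.9
Services: 671.1 + 156.9 - 692.6 + 152.8 + 266.0 + 923.2 = 1477.4
Primary income: -67.3 + 167.4 - 344.0 = -243.9
Secondary income: 56.1 - 85.8 + 309.2 = 279.5
Current account = (-2561.9) + 1477.4 + (-243.9) + 279.5 = -1048.9
(Excluded from the current account — financial account: borrowing by resident firms from foreign banks 414.1, foreign purchases of domestic corporate bonds 1050.1, domestic pension funds' purchases of foreign equities 628.7, purchases of foreign government bonds by domestic residents 319.0, inward foreign direct investment in the manufacturing sector 375.5; capital account: acquisition of foreign patents and trademarks (non-produced assets) 38.5.)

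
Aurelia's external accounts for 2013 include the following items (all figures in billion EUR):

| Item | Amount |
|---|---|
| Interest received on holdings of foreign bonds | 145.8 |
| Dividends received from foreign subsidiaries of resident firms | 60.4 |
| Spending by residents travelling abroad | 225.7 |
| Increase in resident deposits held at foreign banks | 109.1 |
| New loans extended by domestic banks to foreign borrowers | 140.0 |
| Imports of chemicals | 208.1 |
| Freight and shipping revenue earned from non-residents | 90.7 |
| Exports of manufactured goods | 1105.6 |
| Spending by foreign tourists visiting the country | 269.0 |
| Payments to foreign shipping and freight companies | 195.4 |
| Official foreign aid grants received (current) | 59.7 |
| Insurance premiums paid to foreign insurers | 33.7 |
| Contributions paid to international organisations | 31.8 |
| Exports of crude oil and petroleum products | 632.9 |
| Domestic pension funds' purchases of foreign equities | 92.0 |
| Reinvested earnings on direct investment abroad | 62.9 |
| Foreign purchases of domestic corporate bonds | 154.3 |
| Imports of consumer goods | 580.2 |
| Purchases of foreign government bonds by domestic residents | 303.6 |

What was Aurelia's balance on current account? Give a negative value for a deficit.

Goods: 632.9 - 208.1 - 580.2 + 1105.6 = 950.2
Services: 269.0 - 33.7 - 195.4 + 90.7 - 225.7 = -95.1
Primary income: 145.8 + 60.4 + 62.9 = 269.1
Secondary income: -31.8 + 59.7 = 27.9
Current account = 950.2 + (-95.1) + 269.1 + 27.9 = 1152.1
(Excluded from the current account — financial account: increase in resident deposits held at foreign banks 109.1, new loans extended by domestic banks to foreign borrowers 140.0, domestic pension funds' purchases of foreign equities 92.0, foreign purchases of domestic corporate bonds 154.3, purchases of foreign government bonds by domestic residents 303.6.)

1152.1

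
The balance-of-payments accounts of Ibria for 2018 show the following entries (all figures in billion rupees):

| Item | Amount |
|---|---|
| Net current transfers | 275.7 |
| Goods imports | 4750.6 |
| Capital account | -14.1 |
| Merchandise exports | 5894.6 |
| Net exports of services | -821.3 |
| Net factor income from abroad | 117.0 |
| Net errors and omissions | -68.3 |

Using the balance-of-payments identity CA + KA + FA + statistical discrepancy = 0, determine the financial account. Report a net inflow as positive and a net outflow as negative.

Goods balance = 5894.6 - 4750.6 = 1144.0
Services balance = -821.3
Trade balance (goods + services) = 1144.0 + (-821.3) = 322.7
Net primary income = 117.0
Net secondary income = 275.7
Current account = 322.7 + 117.0 + 275.7 = 715.4
Financial account = -(715.4 + (-14.1) + (-68.3)) = -633.0

-633.0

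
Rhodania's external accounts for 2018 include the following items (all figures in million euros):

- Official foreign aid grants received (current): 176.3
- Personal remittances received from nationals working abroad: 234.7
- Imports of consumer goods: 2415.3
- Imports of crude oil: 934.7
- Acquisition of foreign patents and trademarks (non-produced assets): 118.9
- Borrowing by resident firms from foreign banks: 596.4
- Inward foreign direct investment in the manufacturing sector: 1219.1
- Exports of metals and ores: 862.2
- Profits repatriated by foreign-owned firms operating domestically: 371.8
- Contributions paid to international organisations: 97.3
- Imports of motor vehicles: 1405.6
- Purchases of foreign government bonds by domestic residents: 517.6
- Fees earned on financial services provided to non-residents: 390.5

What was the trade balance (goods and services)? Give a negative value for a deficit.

Goods: -2415.3 - 934.7 + 862.2 - 1405.6 = -3893.4
Services: 390.5
Trade balance = -3893.4 + 390.5 = -3502.9
(Excluded from the trade balance — secondary income: official foreign aid grants received (current) 176.3, personal remittances received from nationals working abroad 234.7, contributions paid to international organisations 97.3; capital account: acquisition of foreign patents and trademarks (non-produced assets) 118.9; financial account: borrowing by resident firms from foreign banks 596.4, inward foreign direct investment in the manufacturing sector 1219.1, purchases of foreign government bonds by domestic residents 517.6; primary income: profits repatriated by foreign-owned firms operating domestically 371.8.)

-3502.9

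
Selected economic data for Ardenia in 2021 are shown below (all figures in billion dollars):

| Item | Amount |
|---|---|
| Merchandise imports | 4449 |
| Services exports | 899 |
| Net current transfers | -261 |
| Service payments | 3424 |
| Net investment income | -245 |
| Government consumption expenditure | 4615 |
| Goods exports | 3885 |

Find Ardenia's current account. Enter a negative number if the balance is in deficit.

Goods balance = 3885 - 4449 = -564
Services balance = 899 - 3424 = -2525
Trade balance (goods + services) = -564 + (-2525) = -3089
Net primary income = -245
Net secondary income = -261
Current account = -3089 + (-245) + (-261) = -3595

-3595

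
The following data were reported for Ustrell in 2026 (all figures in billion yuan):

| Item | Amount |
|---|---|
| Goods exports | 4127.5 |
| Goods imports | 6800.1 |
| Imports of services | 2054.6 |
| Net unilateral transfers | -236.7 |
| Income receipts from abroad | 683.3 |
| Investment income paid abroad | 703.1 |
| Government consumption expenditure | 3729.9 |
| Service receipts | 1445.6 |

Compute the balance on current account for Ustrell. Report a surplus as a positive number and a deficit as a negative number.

-3538.1

Goods balance = 4127.5 - 6800.1 = -2672.6
Services balance = 1445.6 - 2054.6 = -609.0
Trade balance (goods + services) = -2672.6 + (-609.0) = -3281.6
Net primary income = 683.3 - 703.1 = -19.8
Net secondary income = -236.7
Current account = -3281.6 + (-19.8) + (-236.7) = -3538.1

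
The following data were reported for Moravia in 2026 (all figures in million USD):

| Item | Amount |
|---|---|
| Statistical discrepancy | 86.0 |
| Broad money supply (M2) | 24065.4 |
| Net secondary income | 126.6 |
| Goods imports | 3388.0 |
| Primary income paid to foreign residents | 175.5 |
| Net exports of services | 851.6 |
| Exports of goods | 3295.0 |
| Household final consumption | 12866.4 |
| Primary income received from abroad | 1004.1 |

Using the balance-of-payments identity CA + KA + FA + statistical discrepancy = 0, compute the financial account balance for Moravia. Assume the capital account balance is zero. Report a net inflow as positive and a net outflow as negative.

-1799.8

Goods balance = 3295.0 - 3388.0 = -93.0
Services balance = 851.6
Trade balance (goods + services) = -93.0 + 851.6 = 758.6
Net primary income = 1004.1 - 175.5 = 828.6
Net secondary income = 126.6
Current account = 758.6 + 828.6 + 126.6 = 1713.8
Financial account = -(1713.8 + 86.0) = -1799.8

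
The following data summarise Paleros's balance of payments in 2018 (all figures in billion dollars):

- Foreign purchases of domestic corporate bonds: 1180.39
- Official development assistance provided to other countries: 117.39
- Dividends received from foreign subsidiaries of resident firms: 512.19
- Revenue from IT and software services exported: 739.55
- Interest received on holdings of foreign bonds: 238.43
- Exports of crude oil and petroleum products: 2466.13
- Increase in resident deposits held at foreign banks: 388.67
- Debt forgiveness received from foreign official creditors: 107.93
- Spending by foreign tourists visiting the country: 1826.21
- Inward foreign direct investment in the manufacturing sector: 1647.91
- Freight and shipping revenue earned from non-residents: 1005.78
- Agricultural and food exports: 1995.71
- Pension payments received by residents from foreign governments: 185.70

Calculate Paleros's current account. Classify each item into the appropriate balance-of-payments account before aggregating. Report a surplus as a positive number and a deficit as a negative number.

8852.31

Goods: 1995.71 + 2466.13 = 4461.84
Services: 1005.78 + 739.55 + 1826.21 = 3571.54
Primary income: 238.43 + 512.19 = 750.62
Secondary income: 185.70 - 117.39 = 68.31
Current account = 4461.84 + 3571.54 + 750.62 + 68.31 = 8852.31
(Excluded from the current account — financial account: foreign purchases of domestic corporate bonds 1180.39, increase in resident deposits held at foreign banks 388.67, inward foreign direct investment in the manufacturing sector 1647.91; capital account: debt forgiveness received from foreign official creditors 107.93.)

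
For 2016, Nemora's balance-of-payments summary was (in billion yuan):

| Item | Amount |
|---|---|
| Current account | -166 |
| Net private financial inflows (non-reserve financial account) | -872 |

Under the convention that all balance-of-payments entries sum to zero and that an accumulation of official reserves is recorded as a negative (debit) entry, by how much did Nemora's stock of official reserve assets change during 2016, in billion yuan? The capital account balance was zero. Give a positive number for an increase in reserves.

Official reserve transactions balance = -((-166) + (-872)) = 1038
An accumulation of reserves is recorded as a debit (negative entry), so the change in the stock of reserves is the negative of that balance.
Change in official reserves = -(1038) = -1038

-1038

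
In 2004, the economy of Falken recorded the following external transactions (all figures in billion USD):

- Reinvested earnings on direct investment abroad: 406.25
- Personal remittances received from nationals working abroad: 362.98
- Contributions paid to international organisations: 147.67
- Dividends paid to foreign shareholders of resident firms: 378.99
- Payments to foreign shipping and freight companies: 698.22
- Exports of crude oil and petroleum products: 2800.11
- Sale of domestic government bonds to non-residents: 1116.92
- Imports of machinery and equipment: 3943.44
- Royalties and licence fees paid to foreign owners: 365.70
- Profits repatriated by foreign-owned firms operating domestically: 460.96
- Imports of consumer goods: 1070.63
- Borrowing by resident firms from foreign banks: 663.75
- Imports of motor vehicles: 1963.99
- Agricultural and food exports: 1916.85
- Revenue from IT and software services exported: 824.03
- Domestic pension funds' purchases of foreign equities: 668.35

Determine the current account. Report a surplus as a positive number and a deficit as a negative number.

Goods: -1963.99 - 1070.63 + 1916.85 - 3943.44 + 2800.11 = -2261.10
Services: -365.70 - 698.22 + 824.03 = -239.89
Primary income: 406.25 - 460.96 - 378.99 = -433.70
Secondary income: -147.67 + 362.98 = 215.31
Current account = (-2261.10) + (-239.89) + (-433.70) + 215.31 = -2719.38
(Excluded from the current account — financial account: sale of domestic government bonds to non-residents 1116.92, borrowing by resident firms from foreign banks 663.75, domestic pension funds' purchases of foreign equities 668.35.)

-2719.38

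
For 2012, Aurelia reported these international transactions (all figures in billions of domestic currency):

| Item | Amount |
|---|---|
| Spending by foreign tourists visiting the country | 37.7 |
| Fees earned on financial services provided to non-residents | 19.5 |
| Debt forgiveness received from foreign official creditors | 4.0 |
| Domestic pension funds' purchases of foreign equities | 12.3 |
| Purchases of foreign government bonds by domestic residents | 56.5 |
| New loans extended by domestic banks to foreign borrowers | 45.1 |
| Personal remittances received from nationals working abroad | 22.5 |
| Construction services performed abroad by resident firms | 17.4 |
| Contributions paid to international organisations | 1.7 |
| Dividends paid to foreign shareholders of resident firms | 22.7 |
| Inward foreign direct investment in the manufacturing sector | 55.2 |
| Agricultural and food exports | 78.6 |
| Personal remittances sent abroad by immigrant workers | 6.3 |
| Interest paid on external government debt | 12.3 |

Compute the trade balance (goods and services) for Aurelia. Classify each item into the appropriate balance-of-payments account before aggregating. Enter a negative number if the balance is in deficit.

153.2

Goods: 78.6
Services: 17.4 + 19.5 + 37.7 = 74.6
Trade balance = 78.6 + 74.6 = 153.2
(Excluded from the trade balance — capital account: debt forgiveness received from foreign official creditors 4.0; financial account: domestic pension funds' purchases of foreign equities 12.3, purchases of foreign government bonds by domestic residents 56.5, new loans extended by domestic banks to foreign borrowers 45.1, inward foreign direct investment in the manufacturing sector 55.2; secondary income: personal remittances received from nationals working abroad 22.5, contributions paid to international organisations 1.7, personal remittances sent abroad by immigrant workers 6.3; primary income: dividends paid to foreign shareholders of resident firms 22.7, interest paid on external government debt 12.3.)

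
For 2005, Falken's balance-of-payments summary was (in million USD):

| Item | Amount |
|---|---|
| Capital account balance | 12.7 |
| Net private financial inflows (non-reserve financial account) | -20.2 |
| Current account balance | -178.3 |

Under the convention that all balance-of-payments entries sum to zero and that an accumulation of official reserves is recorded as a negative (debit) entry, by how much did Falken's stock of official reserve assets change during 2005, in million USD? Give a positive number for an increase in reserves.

-185.8

Official reserve transactions balance = -((-178.3) + 12.7 + (-20.2)) = 185.8
An accumulation of reserves is recorded as a debit (negative entry), so the change in the stock of reserves is the negative of that balance.
Change in official reserves = -(185.8) = -185.8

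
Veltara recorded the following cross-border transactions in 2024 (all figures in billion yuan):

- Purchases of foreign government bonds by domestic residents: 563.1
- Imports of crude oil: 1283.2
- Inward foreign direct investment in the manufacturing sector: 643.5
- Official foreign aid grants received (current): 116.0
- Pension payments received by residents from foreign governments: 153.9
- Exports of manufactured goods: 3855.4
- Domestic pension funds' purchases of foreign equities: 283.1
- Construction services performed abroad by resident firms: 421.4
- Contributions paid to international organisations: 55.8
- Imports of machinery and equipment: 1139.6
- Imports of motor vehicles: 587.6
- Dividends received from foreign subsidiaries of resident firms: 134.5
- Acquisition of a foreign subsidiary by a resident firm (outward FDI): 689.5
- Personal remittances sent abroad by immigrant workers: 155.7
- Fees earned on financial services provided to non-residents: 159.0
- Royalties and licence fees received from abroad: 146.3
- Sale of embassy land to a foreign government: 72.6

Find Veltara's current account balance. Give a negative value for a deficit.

Goods: -1139.6 + 3855.4 - 587.6 - 1283.2 = 845.0
Services: 159.0 + 421.4 + 146.3 = 726.7
Primary income: 134.5
Secondary income: 116.0 - 55.8 + 153.9 - 155.7 = 58.4
Current account = 845.0 + 726.7 + 134.5 + 58.4 = 1764.6
(Excluded from the current account — financial account: purchases of foreign government bonds by domestic residents 563.1, inward foreign direct investment in the manufacturing sector 643.5, domestic pension funds' purchases of foreign equities 283.1, acquisition of a foreign subsidiary by a resident firm (outward FDI) 689.5; capital account: sale of embassy land to a foreign government 72.6.)

1764.6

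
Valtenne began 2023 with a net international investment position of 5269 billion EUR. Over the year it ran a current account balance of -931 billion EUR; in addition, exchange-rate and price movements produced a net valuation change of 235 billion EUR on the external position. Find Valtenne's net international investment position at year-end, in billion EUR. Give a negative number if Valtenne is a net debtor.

4573

Change in NIIP = current account + net valuation change = -931 + 235 = -696
End-of-year NIIP = 5269 + (-696) = 4573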